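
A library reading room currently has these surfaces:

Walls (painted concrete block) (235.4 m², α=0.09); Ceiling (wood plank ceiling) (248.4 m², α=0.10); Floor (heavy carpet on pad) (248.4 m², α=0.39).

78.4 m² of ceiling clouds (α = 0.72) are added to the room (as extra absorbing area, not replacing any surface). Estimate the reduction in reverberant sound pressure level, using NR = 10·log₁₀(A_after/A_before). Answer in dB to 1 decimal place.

Equivalent absorption area: A_before = 235.4·0.09 + 248.4·0.10 + 248.4·0.39 = 142.902 m².
Treatment contributes 78.4·0.72 = 56.448 sabins.
A_after = 142.902 + 56.448 = 199.350 sabins.
NR = 10·log₁₀(199.350/142.902) = 1.4 dB.

1.4 dB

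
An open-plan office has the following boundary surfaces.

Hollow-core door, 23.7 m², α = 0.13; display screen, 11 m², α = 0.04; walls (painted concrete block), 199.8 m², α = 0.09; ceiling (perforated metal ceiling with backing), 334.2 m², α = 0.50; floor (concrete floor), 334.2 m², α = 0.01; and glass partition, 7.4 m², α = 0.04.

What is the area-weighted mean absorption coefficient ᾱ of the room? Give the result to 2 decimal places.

0.21

S = Σ Sᵢ = 23.7 + 11 + 199.8 + 334.2 + 334.2 + 7.4 = 910.3 m².
Σ(Sᵢαᵢ) = 23.7·0.13 + 11·0.04 + 199.8·0.09 + 334.2·0.50 + 334.2·0.01 + 7.4·0.04 = 192.241.
ᾱ = 192.241 / 910.3 = 0.21.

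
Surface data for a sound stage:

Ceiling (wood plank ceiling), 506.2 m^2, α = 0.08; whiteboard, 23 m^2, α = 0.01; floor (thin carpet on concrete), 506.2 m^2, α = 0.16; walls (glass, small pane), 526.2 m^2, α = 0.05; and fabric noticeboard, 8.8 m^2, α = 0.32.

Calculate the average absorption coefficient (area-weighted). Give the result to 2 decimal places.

0.10

S = Σ Sᵢ = 506.2 + 23 + 506.2 + 526.2 + 8.8 = 1570.4 m^2.
Weighted sum Σ Sα = 150.844.
ᾱ = A/S = 0.10.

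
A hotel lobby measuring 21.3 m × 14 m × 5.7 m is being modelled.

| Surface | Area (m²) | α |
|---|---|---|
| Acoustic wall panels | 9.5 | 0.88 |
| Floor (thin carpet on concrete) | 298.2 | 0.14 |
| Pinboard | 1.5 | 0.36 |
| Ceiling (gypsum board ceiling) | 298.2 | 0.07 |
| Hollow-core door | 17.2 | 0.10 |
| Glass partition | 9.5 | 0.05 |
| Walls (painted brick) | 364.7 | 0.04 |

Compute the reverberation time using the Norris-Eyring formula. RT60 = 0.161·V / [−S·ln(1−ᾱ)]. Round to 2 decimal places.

2.96 seconds

Total surface area S = 9.5 + 298.2 + 1.5 + 298.2 + 17.2 + 9.5 + 364.7 = 998.8 m².
Absorption A = 9.5×0.88 + 298.2×0.14 + 1.5×0.36 + 298.2×0.07 + 17.2×0.10 + 9.5×0.05 + 364.7×0.04 = 88.305 sabins.
Mean coefficient ᾱ = A/S = 0.0884.
Eyring denominator: −S ln(1−ᾱ) = 92.443.
V = 21.3 × 14 × 5.7 = 1699.74 m³.
T = 0.161·V/[−S·ln(1−ᾱ)] = 0.161·1699.74/92.443 = 2.96 s.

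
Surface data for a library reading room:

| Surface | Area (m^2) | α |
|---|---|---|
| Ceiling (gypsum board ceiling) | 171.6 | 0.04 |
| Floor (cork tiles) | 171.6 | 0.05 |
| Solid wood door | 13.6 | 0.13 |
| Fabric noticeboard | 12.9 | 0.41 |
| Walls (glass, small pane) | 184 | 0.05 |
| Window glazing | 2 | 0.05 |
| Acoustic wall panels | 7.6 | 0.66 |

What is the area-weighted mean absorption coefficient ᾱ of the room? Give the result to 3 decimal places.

0.065

Total surface area S = 563.3 m^2.
Weighted sum Σ Sα = 36.817.
ᾱ = 36.817 / 563.3 = 0.065.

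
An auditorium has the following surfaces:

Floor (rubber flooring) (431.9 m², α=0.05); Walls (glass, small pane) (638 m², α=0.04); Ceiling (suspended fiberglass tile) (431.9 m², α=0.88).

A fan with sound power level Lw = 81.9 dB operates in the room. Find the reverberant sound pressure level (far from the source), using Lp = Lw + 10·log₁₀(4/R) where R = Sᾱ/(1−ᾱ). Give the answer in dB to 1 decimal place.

60.2 dB

Σ(Sᵢαᵢ) = 431.9·0.05 + 638·0.04 + 431.9·0.88 = 427.187; total area S = 1501.8 m².
ᾱ = 0.2844, so room constant R = A/(1−ᾱ) = 596.963 m².
Lp = 81.9 + 10·log₁₀(4/596.963) = 81.9 + (-21.74) = 60.2 dB.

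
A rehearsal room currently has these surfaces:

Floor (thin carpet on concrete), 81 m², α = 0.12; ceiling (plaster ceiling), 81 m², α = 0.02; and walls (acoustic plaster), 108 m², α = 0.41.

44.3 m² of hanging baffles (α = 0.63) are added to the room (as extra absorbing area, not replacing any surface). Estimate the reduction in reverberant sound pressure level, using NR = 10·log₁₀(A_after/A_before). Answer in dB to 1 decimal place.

Equivalent absorption area: A_before = 81*0.12 + 81*0.02 + 108*0.41 = 55.620 m².
Treatment contributes 44.3·0.63 = 27.909 sabins.
New total A_after = 83.529 sabins.
NR = 10·log₁₀(83.529/55.620) = 1.8 dB.

1.8 dB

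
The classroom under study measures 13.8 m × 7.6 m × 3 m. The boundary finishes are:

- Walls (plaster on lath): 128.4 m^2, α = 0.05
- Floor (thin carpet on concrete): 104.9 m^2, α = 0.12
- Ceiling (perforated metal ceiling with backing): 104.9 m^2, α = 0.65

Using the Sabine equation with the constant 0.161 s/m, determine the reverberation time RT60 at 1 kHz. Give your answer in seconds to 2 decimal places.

0.58 s

Equivalent absorption area: A = 128.4*0.05 + 104.9*0.12 + 104.9*0.65 = 87.193 m^2.
Volume V = 13.8 × 7.6 × 3 = 314.64 m³.
T = 0.161 V/A = 0.161·314.64/87.193 = 0.58 s.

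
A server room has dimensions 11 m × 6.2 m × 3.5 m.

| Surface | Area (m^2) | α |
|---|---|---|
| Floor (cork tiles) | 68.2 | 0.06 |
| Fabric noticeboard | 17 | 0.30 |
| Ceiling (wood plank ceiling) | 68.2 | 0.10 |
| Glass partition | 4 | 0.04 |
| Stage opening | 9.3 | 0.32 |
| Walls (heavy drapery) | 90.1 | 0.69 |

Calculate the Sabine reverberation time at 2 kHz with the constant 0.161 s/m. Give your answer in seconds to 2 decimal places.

Equivalent absorption area: A = 68.2*0.06 + 17*0.30 + 68.2*0.10 + 4*0.04 + 9.3*0.32 + 90.1*0.69 = 81.317 m^2.
Room volume: 238.7 m³.
T = 0.161 V/A = 0.161·238.7/81.317 = 0.47 s.

0.47 s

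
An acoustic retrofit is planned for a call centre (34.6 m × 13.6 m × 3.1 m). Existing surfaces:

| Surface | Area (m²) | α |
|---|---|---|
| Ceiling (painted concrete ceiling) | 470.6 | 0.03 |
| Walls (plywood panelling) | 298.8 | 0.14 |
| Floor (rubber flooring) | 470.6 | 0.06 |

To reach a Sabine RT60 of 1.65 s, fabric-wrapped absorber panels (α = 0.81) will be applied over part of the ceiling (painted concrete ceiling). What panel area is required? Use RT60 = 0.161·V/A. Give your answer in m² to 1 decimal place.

Summing Sᵢαᵢ: 14.118 + 41.832 + 28.236 → A₁ = 84.186 sabins.
V = 1458.736 m³. Target absorption A₂ = 0.161 × 1458.736 / 1.65 = 142.337 sabins.
ΔA needed = 142.337 − 84.186 = 58.151 sabins.
Each m² of panel replacing the ceiling (painted concrete ceiling) adds (0.81 − 0.03) = 0.78 sabins.
Area = ΔA/Δα = 58.151/0.78 = 74.6 m².

74.6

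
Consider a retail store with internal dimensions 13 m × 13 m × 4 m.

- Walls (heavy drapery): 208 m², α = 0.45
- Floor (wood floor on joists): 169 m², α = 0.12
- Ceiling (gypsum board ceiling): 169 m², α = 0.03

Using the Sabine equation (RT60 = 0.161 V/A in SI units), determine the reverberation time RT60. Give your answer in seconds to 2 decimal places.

Total absorption A = 208*0.45 + 169*0.12 + 169*0.03
  = 93.600 + 20.280 + 5.070 = 118.950 m² sabins.
Room volume: 676 m³.
T = 0.161 V/A = 0.161·676/118.950 = 0.91 s.

0.91 s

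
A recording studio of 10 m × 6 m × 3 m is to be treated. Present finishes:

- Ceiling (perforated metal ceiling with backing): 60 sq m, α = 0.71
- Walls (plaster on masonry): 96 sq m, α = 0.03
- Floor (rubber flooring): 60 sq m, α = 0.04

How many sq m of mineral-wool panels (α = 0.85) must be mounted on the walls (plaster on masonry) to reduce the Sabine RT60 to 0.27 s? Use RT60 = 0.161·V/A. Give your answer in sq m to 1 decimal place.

72.5

Total absorption A₁ = 60×0.71 + 96×0.03 + 60×0.04
  = 42.600 + 2.880 + 2.400 = 47.880 sq m sabins.
Required A₂ = 0.161·180/0.27 = 107.333 sabins.
ΔA needed = 107.333 − 47.880 = 59.453 sabins.
Net gain per sq m: Δα = 0.85 − 0.03 = 0.82.
Area = ΔA/Δα = 59.453/0.82 = 72.5 sq m.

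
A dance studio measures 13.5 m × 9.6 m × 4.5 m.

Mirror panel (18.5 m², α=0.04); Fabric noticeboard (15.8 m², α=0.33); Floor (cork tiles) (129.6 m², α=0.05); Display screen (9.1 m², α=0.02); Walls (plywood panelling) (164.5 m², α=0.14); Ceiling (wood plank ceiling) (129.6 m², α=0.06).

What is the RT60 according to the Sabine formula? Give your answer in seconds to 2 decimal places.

Equivalent absorption area: A = 18.5·0.04 + 15.8·0.33 + 129.6·0.05 + 9.1·0.02 + 164.5·0.14 + 129.6·0.06 = 43.422 m².
Volume V = 13.5 × 9.6 × 4.5 = 583.2 m³.
Sabine: RT60 = 0.161 × 583.2 / 43.422 = 2.16 s.

2.16 sec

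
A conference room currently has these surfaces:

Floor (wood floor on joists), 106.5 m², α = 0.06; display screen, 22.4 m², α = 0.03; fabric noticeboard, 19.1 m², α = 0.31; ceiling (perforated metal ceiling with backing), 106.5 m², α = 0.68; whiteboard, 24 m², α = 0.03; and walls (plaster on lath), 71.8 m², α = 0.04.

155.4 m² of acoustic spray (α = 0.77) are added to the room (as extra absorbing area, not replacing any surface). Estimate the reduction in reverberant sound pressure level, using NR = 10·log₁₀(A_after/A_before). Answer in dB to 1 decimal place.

A_before = Σ Sᵢαᵢ = 106.5*0.06 + 22.4*0.03 + 19.1*0.31 + 106.5*0.68 + 24*0.03 + 71.8*0.04 = 88.995 sabins.
Added absorption = 155.4 × 0.77 = 119.658 sabins.
New total A_after = 208.653 sabins.
NR = 10·log₁₀(208.653/88.995) = 3.7 dB.

3.7 dB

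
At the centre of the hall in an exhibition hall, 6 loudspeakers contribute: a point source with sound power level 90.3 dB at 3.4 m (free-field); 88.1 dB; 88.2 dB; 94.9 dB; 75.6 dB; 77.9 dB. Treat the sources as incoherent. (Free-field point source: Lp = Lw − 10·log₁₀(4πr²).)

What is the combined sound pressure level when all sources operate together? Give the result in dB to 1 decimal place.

Source at 3.4 m: Lp = 90.3 − 10·log₁₀(4π·3.4²) = 90.3 − 10·log₁₀(145.267) = 68.7 dB.
Σ 10^(Lᵢ/10) = 4.502e+09.
Back to dB: 10·log₁₀ Σ = 96.5 dB.

96.5 dB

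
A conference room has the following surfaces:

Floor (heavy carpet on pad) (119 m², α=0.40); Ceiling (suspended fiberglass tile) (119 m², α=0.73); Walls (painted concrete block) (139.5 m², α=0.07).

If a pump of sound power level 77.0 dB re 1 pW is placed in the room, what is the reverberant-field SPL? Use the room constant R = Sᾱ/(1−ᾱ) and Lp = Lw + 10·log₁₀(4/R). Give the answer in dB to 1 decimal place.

A = 144.235 sabins; S = 377.5 m².
ᾱ = 0.3821, so room constant R = A/(1−ᾱ) = 233.428 m².
Lp = 77.0 + 10·log₁₀(4/233.428) = 77.0 + (-17.66) = 59.3 dB.

59.3 dB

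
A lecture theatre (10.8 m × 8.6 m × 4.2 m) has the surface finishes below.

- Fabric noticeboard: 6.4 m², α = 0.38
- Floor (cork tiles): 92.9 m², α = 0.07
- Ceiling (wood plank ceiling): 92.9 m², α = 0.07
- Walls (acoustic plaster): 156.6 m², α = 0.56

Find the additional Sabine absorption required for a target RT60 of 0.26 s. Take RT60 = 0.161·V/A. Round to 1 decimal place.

Summing Sᵢαᵢ: 2.432 + 6.503 + 6.503 + 87.696 → A₁ = 103.134 sabins.
For T = 0.26 s, need A₂ = 0.161·V/T = 0.161·390.096/0.26 = 241.559 sabins.
ΔA = A₂ − A₁ = 241.559 − 103.134 = 138.4 sabins.

138.4 sabins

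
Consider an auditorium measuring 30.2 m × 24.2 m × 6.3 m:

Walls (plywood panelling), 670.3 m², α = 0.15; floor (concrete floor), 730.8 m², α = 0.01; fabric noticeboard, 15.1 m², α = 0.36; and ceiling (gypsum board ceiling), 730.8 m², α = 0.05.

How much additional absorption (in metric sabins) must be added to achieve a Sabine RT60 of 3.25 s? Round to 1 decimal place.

78.3 sabins

A₁ = Σ Sᵢαᵢ = 670.3·0.15 + 730.8·0.01 + 15.1·0.36 + 730.8·0.05 = 149.829 sabins.
Target A₂ = 0.161·4604.292/3.25 = 228.090 sabins (V = 4604.292 m³).
Additional absorption ΔA = 228.090 − 149.829 = 78.3 sabins.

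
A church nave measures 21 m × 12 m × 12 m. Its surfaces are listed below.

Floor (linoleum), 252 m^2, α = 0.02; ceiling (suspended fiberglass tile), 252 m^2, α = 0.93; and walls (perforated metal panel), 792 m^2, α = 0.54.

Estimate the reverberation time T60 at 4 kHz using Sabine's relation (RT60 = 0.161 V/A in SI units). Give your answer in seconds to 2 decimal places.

0.73 s

Equivalent absorption area: A = 252×0.02 + 252×0.93 + 792×0.54 = 667.080 m^2.
Volume V = 21 × 12 × 12 = 3024 m³.
T = 0.161 V/A = 0.161·3024/667.080 = 0.73 s.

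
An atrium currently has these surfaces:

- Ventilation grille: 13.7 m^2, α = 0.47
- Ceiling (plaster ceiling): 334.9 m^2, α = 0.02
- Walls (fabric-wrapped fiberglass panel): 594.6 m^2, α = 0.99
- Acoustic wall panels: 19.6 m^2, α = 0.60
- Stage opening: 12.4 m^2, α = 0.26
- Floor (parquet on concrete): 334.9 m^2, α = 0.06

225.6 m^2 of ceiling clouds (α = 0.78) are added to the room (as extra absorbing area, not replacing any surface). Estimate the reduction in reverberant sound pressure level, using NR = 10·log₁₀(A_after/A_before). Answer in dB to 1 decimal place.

1.1 dB

A_before = Σ Sᵢαᵢ = 13.7·0.47 + 334.9·0.02 + 594.6·0.99 + 19.6·0.60 + 12.4·0.26 + 334.9·0.06 = 636.869 sabins.
Treatment contributes 225.6·0.78 = 175.968 sabins.
New total A_after = 812.837 sabins.
NR = 10·log₁₀(812.837/636.869) = 1.1 dB.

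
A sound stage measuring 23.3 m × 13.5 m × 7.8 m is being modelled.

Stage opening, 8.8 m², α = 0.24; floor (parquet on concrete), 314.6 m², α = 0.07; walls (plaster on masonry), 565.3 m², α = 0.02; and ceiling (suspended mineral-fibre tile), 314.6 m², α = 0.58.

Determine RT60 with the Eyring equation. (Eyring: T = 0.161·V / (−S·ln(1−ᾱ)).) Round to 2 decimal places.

S = Σ Sᵢ = 1203.3 m².
Σ(Sᵢαᵢ) = 8.8·0.24 + 314.6·0.07 + 565.3·0.02 + 314.6·0.58 = 217.908.
Mean coefficient ᾱ = A/S = 0.1811.
Eyring denominator: −S ln(1−ᾱ) = 240.411.
V = 23.3 × 13.5 × 7.8 = 2453.49 m³.
RT60 = 0.161 × 2453.49 / 240.411 = 1.64 s.

1.64 s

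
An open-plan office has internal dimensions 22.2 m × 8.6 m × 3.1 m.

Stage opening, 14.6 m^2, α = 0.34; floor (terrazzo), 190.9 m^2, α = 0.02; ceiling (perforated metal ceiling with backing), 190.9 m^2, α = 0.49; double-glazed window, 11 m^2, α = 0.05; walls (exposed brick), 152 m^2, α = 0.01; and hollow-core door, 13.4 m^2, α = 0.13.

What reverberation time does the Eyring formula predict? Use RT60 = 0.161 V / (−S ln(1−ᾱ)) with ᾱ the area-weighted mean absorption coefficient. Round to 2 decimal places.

0.81 sec

S = Σ Sᵢ = 572.8 m^2.
Absorption A = 14.6×0.34 + 190.9×0.02 + 190.9×0.49 + 11×0.05 + 152×0.01 + 13.4×0.13 = 106.135 sabins.
ᾱ = 106.135 / 572.8 = 0.1853.
−S·ln(1−ᾱ) = −572.8 × ln(1 − 0.1853) = 117.387.
V = 22.2 × 8.6 × 3.1 = 591.852 m³.
T = 0.161·V/[−S·ln(1−ᾱ)] = 0.161·591.852/117.387 = 0.81 s.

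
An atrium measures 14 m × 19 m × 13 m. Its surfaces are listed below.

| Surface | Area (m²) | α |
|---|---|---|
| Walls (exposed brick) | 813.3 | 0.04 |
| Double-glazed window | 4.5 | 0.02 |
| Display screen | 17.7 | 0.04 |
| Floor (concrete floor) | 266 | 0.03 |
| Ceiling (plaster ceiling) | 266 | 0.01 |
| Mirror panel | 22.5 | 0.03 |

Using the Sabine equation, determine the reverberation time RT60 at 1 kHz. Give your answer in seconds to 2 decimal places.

12.47 s

Total absorption A = 813.3*0.04 + 4.5*0.02 + 17.7*0.04 + 266*0.03 + 266*0.01 + 22.5*0.03
  = 32.532 + 0.090 + 0.708 + 7.980 + 2.660 + 0.675 = 44.645 m² sabins.
V = 14·19·13 = 3458 m³.
T = 0.161 V/A = 0.161·3458/44.645 = 12.47 s.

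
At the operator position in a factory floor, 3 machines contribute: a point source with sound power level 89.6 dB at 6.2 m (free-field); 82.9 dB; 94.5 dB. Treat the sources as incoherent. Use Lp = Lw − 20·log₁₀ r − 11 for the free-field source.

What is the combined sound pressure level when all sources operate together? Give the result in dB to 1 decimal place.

Source at 6.2 m: Lp = 89.6 − 20·log₁₀(6.2) − 11 = 62.8 dB.
Converting to relative power and adding: 10^(62.8/10) + 10^(82.9/10) + 10^(94.5/10) = 3.015e+09.
Back to dB: 10·log₁₀ Σ = 94.8 dB.

94.8 dB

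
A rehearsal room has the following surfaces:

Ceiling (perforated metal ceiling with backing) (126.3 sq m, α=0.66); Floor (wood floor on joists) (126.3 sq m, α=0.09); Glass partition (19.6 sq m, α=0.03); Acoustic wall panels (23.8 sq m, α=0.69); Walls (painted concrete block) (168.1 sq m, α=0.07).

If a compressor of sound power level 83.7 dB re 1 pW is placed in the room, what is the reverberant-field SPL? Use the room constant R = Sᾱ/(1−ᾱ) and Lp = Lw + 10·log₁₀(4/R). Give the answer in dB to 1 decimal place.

A = 123.502 sabins; S = 464.1 sq m.
ᾱ = 123.502/464.1 = 0.2661; R = Sᾱ/(1−ᾱ) = 123.502/(1−0.2661) = 168.282 sq m.
Lp = Lw + 10 log₁₀(4/R) = 83.7 -16.24 = 67.5 dB.

67.5 dB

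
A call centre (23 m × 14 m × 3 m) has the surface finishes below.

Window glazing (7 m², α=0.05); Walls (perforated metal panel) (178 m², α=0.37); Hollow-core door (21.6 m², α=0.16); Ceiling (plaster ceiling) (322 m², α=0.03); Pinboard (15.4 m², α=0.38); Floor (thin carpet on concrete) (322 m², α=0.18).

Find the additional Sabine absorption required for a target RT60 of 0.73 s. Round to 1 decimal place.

Equivalent absorption area: A₁ = 7·0.05 + 178·0.37 + 21.6·0.16 + 322·0.03 + 15.4·0.38 + 322·0.18 = 143.138 m².
V = 966 m³. Required absorption A₂ = 0.161 × 966 / 0.73 = 213.049 sabins.
ΔA = A₂ − A₁ = 213.049 − 143.138 = 69.9 sabins.

69.9 sabins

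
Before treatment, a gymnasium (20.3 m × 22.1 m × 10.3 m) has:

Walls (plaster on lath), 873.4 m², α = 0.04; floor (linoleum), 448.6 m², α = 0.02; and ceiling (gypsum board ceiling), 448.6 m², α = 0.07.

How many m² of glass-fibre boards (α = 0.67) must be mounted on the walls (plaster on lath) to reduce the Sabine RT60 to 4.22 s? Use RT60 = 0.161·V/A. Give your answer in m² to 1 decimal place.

160.3

Total absorption A₁ = 873.4×0.04 + 448.6×0.02 + 448.6×0.07
  = 34.936 + 8.972 + 31.402 = 75.310 m² sabins.
Required A₂ = 0.161·4620.889/4.22 = 176.295 sabins.
Absorption to add: 176.295 − 75.310 = 100.985 sabins.
Net gain per m²: Δα = 0.67 − 0.04 = 0.63.
Panel area = 100.985 / 0.63 = 160.3 m².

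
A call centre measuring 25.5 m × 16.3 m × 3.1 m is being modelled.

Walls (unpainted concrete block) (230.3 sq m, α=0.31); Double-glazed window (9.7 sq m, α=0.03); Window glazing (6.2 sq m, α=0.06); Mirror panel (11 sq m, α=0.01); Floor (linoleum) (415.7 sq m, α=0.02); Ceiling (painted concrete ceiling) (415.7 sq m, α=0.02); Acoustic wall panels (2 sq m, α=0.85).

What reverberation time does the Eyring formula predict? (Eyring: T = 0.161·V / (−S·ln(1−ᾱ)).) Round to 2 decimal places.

2.20 s

Total surface area S = 230.3 + 9.7 + 6.2 + 11 + 415.7 + 415.7 + 2 = 1090.6 sq m.
Absorption A = 230.3×0.31 + 9.7×0.03 + 6.2×0.06 + 11×0.01 + 415.7×0.02 + 415.7×0.02 + 2×0.85 = 90.494 sabins.
Mean coefficient ᾱ = A/S = 0.0830.
−S·ln(1−ᾱ) = −1090.6 × ln(1 − 0.0830) = 94.498.
V = 25.5 × 16.3 × 3.1 = 1288.515 m³.
RT60 = 0.161 × 1288.515 / 94.498 = 2.20 s.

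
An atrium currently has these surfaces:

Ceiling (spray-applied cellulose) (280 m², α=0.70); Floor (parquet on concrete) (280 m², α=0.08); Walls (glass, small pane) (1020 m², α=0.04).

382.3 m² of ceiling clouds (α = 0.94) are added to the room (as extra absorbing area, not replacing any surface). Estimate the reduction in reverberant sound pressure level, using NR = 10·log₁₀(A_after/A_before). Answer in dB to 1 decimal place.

A_before = Σ Sᵢαᵢ = 280*0.70 + 280*0.08 + 1020*0.04 = 259.200 sabins.
Added absorption = 382.3 × 0.94 = 359.362 sabins.
New total A_after = 618.562 sabins.
NR = 10·log₁₀(618.562/259.200) = 3.8 dB.

3.8 dB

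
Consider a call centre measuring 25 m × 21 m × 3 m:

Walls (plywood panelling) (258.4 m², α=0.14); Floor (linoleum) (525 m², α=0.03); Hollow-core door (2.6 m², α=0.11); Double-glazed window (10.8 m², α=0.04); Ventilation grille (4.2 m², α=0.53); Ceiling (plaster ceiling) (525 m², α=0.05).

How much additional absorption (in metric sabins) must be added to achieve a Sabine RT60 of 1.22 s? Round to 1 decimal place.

Total absorption A₁ = 258.4×0.14 + 525×0.03 + 2.6×0.11 + 10.8×0.04 + 4.2×0.53 + 525×0.05
  = 36.176 + 15.750 + 0.286 + 0.432 + 2.226 + 26.250 = 81.120 m² sabins.
For T = 1.22 s, need A₂ = 0.161·V/T = 0.161·1575/1.22 = 207.848 sabins.
Shortfall: 207.848 − 81.120 = 126.7 sabins.

126.7 sabins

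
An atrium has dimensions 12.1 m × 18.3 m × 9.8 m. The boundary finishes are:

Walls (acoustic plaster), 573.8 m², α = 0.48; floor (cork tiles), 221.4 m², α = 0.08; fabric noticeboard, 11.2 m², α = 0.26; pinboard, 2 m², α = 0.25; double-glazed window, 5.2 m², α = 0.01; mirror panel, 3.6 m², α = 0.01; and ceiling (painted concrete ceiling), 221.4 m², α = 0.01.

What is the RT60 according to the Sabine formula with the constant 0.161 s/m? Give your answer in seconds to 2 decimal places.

Equivalent absorption area: A = 573.8·0.48 + 221.4·0.08 + 11.2·0.26 + 2·0.25 + 5.2·0.01 + 3.6·0.01 + 221.4·0.01 = 298.850 m².
Volume V = 12.1 × 18.3 × 9.8 = 2170.014 m³.
Sabine: RT60 = 0.161 × 2170.014 / 298.850 = 1.17 s.

1.17 sec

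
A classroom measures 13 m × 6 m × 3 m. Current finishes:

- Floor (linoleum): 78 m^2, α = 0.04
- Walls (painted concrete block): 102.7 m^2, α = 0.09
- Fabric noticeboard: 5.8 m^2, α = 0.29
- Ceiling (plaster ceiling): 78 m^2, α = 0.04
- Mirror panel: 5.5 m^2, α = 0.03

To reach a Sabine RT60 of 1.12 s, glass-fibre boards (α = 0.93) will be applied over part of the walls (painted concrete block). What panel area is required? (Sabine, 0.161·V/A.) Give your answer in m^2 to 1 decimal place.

19.4

Total absorption A₁ = 78·0.04 + 102.7·0.09 + 5.8·0.29 + 78·0.04 + 5.5·0.03
  = 3.120 + 9.243 + 1.682 + 3.120 + 0.165 = 17.330 m^2 sabins.
Required A₂ = 0.161·234/1.12 = 33.637 sabins.
ΔA needed = 33.637 − 17.330 = 16.307 sabins.
Net gain per m^2: Δα = 0.93 − 0.09 = 0.84.
Area = ΔA/Δα = 16.307/0.84 = 19.4 m^2.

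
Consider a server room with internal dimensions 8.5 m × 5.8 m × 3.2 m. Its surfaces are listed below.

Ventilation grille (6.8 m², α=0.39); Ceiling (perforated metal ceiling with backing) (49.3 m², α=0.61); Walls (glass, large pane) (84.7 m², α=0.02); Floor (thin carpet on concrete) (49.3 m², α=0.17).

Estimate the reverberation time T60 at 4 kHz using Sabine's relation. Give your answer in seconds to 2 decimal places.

Summing Sᵢαᵢ: 2.652 + 30.073 + 1.694 + 8.381 → A = 42.800 sabins.
Volume V = 8.5 × 5.8 × 3.2 = 157.76 m³.
RT60 = 0.161 · V / A = 0.161 × 157.76 / 42.800 = 0.59 s.

0.59 s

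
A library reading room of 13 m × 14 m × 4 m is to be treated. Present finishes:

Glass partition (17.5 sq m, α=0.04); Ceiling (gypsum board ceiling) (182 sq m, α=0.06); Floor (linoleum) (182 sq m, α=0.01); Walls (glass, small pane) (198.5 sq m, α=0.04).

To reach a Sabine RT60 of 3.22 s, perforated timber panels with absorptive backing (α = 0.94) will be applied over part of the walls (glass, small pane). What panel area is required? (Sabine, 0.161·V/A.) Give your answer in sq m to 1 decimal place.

16.7

Summing Sᵢαᵢ: 0.700 + 10.920 + 1.820 + 7.940 → A₁ = 21.380 sabins.
V = 728 m³. Target absorption A₂ = 0.161 × 728 / 3.22 = 36.400 sabins.
ΔA needed = 36.400 − 21.380 = 15.020 sabins.
Each sq m of panel replacing the walls (glass, small pane) adds (0.94 − 0.04) = 0.90 sabins.
Panel area = 15.020 / 0.90 = 16.7 sq m.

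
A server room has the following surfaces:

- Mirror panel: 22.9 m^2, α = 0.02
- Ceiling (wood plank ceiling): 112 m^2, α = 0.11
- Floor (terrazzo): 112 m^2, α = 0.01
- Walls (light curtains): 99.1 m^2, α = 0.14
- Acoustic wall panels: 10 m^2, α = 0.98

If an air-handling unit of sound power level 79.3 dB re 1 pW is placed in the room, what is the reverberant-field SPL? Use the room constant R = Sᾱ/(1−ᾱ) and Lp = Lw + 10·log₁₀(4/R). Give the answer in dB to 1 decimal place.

69.1 dB

Σ(Sᵢαᵢ) = 22.9·0.02 + 112·0.11 + 112·0.01 + 99.1·0.14 + 10·0.98 = 37.572; total area S = 356.0 m^2.
ᾱ = 0.1055, so room constant R = A/(1−ᾱ) = 42.003 m^2.
Lp = 79.3 + 10·log₁₀(4/42.003) = 79.3 + (-10.21) = 69.1 dB.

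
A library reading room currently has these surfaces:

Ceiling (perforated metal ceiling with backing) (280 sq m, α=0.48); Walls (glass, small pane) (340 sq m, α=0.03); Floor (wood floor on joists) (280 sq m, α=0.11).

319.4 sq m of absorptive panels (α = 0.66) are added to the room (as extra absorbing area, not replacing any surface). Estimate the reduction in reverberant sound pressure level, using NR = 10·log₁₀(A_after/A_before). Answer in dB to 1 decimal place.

3.4 dB

Summing Sᵢαᵢ: 134.400 + 10.200 + 30.800 → A_before = 175.400 sabins.
Treatment contributes 319.4·0.66 = 210.804 sabins.
New total A_after = 386.204 sabins.
NR = 10·log₁₀(386.204/175.400) = 3.4 dB.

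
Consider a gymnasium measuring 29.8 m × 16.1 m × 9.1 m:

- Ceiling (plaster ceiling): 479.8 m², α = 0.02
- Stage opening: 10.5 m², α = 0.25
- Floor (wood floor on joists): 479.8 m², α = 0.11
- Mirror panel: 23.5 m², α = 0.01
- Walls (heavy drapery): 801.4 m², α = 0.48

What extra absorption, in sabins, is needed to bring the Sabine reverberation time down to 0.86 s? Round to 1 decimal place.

367.4 sabins

A₁ = Σ Sᵢαᵢ = 479.8×0.02 + 10.5×0.25 + 479.8×0.11 + 23.5×0.01 + 801.4×0.48 = 449.906 sabins.
Target A₂ = 0.161·4365.998/0.86 = 817.355 sabins (V = 4365.998 m³).
Shortfall: 817.355 − 449.906 = 367.4 sabins.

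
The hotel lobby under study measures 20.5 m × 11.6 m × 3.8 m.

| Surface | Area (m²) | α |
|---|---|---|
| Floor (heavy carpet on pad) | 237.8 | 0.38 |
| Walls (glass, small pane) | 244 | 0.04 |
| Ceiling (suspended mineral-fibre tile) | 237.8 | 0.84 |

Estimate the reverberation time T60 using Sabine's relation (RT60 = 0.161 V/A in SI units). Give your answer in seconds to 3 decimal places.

0.485 s

Summing Sᵢαᵢ: 90.364 + 9.760 + 199.752 → A = 299.876 sabins.
Room volume: 903.64 m³.
RT60 = 0.161 · V / A = 0.161 × 903.64 / 299.876 = 0.485 s.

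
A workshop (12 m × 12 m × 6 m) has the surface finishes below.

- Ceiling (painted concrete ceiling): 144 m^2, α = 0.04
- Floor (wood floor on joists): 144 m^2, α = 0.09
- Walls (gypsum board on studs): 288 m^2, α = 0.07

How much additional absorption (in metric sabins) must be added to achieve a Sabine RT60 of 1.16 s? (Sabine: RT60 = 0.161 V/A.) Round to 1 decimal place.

81.0 sabins

Summing Sᵢαᵢ: 5.760 + 12.960 + 20.160 → A₁ = 38.880 sabins.
Target A₂ = 0.161·864/1.16 = 119.917 sabins (V = 864 m³).
ΔA = A₂ − A₁ = 119.917 − 38.880 = 81.0 sabins.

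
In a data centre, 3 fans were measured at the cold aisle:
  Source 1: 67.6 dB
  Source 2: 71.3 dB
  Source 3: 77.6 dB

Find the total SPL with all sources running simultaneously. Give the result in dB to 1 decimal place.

78.9 dB

Σ 10^(Lᵢ/10) = 7.679e+07.
Combined level = 10 log₁₀(7.679e+07) = 78.9 dB.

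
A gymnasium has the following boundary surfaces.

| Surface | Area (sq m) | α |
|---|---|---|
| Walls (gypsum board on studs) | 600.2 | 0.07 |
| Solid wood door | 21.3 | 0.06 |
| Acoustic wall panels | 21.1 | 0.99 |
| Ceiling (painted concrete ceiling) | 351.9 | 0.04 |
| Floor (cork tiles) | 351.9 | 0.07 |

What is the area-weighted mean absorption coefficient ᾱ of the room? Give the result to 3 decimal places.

S = Σ Sᵢ = 600.2 + 21.3 + 21.1 + 351.9 + 351.9 = 1346.4 sq m.
A = 600.2×0.07 + 21.3×0.06 + 21.1×0.99 + 351.9×0.04 + 351.9×0.07 = 102.890 sabins.
ᾱ = A/S = 0.076.

0.076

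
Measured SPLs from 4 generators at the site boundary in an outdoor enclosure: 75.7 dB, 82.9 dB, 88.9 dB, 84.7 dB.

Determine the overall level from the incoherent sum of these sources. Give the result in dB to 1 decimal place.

91.2 dB

Converting to relative power and adding: 10^(75.7/10) + 10^(82.9/10) + 10^(88.9/10) + 10^(84.7/10) = 1.304e+09.
L_total = 10·log₁₀(1.304e+09) = 91.2 dB.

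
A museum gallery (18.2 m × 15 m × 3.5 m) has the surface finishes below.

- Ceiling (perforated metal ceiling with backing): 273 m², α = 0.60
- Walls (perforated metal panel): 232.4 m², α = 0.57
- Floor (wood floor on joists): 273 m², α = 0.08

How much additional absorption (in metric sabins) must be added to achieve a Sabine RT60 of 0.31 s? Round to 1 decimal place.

178.1 sabins

Equivalent absorption area: A₁ = 273*0.60 + 232.4*0.57 + 273*0.08 = 318.108 m².
V = 955.5 m³. Required absorption A₂ = 0.161 × 955.5 / 0.31 = 496.244 sabins.
Shortfall: 496.244 − 318.108 = 178.1 sabins.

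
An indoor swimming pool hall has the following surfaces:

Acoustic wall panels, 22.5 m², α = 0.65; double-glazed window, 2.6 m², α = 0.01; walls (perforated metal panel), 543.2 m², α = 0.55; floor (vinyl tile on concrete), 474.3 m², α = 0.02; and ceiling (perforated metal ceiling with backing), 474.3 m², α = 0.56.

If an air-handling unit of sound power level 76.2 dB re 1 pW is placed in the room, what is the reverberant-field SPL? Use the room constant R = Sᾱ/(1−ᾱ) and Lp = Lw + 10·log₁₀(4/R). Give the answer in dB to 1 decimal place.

52.4 dB

Σ(Sᵢαᵢ) = 22.5×0.65 + 2.6×0.01 + 543.2×0.55 + 474.3×0.02 + 474.3×0.56 = 588.505; total area S = 1516.9 m².
ᾱ = 0.3880, so room constant R = A/(1−ᾱ) = 961.609 m².
Lp = 76.2 + 10·log₁₀(4/961.609) = 76.2 + (-23.81) = 52.4 dB.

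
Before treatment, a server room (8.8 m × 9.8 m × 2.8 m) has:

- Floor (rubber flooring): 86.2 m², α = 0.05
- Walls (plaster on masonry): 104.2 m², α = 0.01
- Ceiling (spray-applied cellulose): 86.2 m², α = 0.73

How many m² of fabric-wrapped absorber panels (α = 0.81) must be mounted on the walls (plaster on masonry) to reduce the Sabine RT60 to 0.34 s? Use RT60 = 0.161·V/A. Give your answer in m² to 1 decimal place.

57.6

Total absorption A₁ = 86.2·0.05 + 104.2·0.01 + 86.2·0.73
  = 4.310 + 1.042 + 62.926 = 68.278 m² sabins.
V = 241.472 m³. Target absorption A₂ = 0.161 × 241.472 / 0.34 = 114.344 sabins.
ΔA needed = 114.344 − 68.278 = 46.066 sabins.
Net gain per m²: Δα = 0.81 − 0.01 = 0.80.
Panel area = 46.066 / 0.80 = 57.6 m².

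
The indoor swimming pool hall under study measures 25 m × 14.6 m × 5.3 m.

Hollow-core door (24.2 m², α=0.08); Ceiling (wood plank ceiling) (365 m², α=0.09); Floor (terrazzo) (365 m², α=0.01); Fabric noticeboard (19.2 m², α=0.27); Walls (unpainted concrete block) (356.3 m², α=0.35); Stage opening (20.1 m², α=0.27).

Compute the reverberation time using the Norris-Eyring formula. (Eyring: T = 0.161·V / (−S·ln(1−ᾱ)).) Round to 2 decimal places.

S = Σ Sᵢ = 1149.8 m².
Absorption A = 24.2·0.08 + 365·0.09 + 365·0.01 + 19.2·0.27 + 356.3·0.35 + 20.1·0.27 = 173.752 sabins.
Mean coefficient ᾱ = A/S = 0.1511.
Eyring denominator: −S ln(1−ᾱ) = 188.353.
V = 25 × 14.6 × 5.3 = 1934.5 m³.
T = 0.161·V/[−S·ln(1−ᾱ)] = 0.161·1934.5/188.353 = 1.65 s.

1.65 sec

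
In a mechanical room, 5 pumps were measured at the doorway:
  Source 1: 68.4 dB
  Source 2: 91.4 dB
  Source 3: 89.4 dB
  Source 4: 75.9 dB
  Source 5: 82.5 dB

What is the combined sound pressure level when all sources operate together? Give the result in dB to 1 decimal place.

93.9 dB

Sum in the linear (power) domain: Σ 10^(Lᵢ/10) = 10^(68.4/10) + 10^(91.4/10) + 10^(89.4/10) + 10^(75.9/10) + 10^(82.5/10) = 2.475e+09.
Combined level = 10 log₁₀(2.475e+09) = 93.9 dB.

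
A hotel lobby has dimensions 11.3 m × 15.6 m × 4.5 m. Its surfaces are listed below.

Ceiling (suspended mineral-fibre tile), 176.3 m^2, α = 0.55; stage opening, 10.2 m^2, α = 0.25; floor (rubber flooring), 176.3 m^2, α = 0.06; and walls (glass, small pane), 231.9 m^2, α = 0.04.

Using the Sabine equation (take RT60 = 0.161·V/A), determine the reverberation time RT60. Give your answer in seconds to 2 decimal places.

Summing Sᵢαᵢ: 96.965 + 2.550 + 10.578 + 9.276 → A = 119.369 sabins.
Room volume: 793.26 m³.
Sabine: RT60 = 0.161 × 793.26 / 119.369 = 1.07 s.

1.07 seconds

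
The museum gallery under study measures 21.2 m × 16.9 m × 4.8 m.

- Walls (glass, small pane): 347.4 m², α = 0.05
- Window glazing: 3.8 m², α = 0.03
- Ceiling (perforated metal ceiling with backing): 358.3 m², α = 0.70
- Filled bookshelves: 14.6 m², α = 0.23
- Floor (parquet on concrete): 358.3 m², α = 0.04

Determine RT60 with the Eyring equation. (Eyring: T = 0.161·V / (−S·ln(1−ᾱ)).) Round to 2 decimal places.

S = Σ Sᵢ = 1082.4 m².
Absorption A = 347.4×0.05 + 3.8×0.03 + 358.3×0.70 + 14.6×0.23 + 358.3×0.04 = 285.984 sabins.
Mean coefficient ᾱ = A/S = 0.2642.
Eyring denominator: −S ln(1−ᾱ) = 332.077.
V = 21.2 × 16.9 × 4.8 = 1719.744 m³.
T = 0.161·V/[−S·ln(1−ᾱ)] = 0.161·1719.744/332.077 = 0.83 s.

0.83 seconds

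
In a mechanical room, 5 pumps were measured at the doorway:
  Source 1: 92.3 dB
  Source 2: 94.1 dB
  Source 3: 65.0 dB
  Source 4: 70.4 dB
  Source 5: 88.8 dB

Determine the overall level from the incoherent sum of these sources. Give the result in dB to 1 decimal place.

97.0 dB

Converting to relative power and adding: 10^(92.3/10) + 10^(94.1/10) + 10^(65.0/10) + 10^(70.4/10) + 10^(88.8/10) = 5.041e+09.
Combined level = 10 log₁₀(5.041e+09) = 97.0 dB.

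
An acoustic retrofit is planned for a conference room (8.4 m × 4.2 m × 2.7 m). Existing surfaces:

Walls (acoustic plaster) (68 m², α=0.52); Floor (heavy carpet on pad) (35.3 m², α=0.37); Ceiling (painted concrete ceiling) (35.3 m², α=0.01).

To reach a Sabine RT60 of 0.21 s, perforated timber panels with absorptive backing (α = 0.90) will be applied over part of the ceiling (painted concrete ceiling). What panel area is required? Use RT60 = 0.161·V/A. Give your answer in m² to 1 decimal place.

A₁ = Σ Sᵢαᵢ = 68*0.52 + 35.3*0.37 + 35.3*0.01 = 48.774 sabins.
Required A₂ = 0.161·95.256/0.21 = 73.030 sabins.
Absorption to add: 73.030 − 48.774 = 24.256 sabins.
Each m² of panel replacing the ceiling (painted concrete ceiling) adds (0.90 − 0.01) = 0.89 sabins.
Area = ΔA/Δα = 24.256/0.89 = 27.3 m².

27.3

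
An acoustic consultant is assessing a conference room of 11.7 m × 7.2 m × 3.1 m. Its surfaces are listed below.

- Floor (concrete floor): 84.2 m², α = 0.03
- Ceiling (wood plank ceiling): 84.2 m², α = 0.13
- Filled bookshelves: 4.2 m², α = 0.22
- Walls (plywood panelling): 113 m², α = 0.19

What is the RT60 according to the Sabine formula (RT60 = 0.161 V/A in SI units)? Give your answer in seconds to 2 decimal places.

1.17 seconds

Equivalent absorption area: A = 84.2*0.03 + 84.2*0.13 + 4.2*0.22 + 113*0.19 = 35.866 m².
Volume V = 11.7 × 7.2 × 3.1 = 261.144 m³.
RT60 = 0.161 · V / A = 0.161 × 261.144 / 35.866 = 1.17 s.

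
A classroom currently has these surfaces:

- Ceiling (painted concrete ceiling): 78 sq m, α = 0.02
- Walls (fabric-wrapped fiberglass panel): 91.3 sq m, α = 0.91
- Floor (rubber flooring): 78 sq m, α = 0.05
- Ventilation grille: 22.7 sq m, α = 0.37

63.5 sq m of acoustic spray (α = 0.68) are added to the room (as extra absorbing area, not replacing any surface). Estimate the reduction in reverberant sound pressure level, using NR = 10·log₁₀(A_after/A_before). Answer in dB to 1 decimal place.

A_before = Σ Sᵢαᵢ = 78·0.02 + 91.3·0.91 + 78·0.05 + 22.7·0.37 = 96.942 sabins.
Treatment contributes 63.5·0.68 = 43.180 sabins.
New total A_after = 140.122 sabins.
NR = 10·log₁₀(140.122/96.942) = 1.6 dB.

1.6 dB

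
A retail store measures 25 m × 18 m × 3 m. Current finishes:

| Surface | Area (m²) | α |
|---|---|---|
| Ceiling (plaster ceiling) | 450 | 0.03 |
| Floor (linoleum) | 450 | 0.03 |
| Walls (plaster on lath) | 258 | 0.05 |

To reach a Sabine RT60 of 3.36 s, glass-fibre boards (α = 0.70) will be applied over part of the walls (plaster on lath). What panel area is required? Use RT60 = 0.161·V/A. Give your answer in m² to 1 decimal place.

Equivalent absorption area: A₁ = 450·0.03 + 450·0.03 + 258·0.05 = 39.900 m².
V = 1350 m³. Target absorption A₂ = 0.161 × 1350 / 3.36 = 64.688 sabins.
Absorption to add: 64.688 − 39.900 = 24.788 sabins.
Net gain per m²: Δα = 0.70 − 0.05 = 0.65.
Panel area = 24.788 / 0.65 = 38.1 m².

38.1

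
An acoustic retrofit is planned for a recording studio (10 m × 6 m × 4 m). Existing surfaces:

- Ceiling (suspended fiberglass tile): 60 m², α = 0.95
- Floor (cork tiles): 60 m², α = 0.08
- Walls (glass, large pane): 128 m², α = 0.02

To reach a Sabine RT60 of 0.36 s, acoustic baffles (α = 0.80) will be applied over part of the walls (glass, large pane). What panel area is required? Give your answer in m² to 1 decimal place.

A₁ = Σ Sᵢαᵢ = 60*0.95 + 60*0.08 + 128*0.02 = 64.360 sabins.
V = 240 m³. Target absorption A₂ = 0.161 × 240 / 0.36 = 107.333 sabins.
ΔA needed = 107.333 − 64.360 = 42.973 sabins.
Net gain per m²: Δα = 0.80 − 0.02 = 0.78.
Area = ΔA/Δα = 42.973/0.78 = 55.1 m².

55.1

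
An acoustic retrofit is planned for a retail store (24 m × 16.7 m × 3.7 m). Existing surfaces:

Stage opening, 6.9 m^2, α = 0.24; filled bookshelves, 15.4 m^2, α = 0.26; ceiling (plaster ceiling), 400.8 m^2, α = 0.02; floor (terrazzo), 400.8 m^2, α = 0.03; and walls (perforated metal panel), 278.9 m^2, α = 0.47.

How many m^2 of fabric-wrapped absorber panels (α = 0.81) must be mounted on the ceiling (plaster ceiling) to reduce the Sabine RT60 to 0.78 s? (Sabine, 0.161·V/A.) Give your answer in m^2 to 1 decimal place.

189.0

Summing Sᵢαᵢ: 1.656 + 4.004 + 8.016 + 12.024 + 131.083 → A₁ = 156.783 sabins.
V = 1482.96 m³. Target absorption A₂ = 0.161 × 1482.96 / 0.78 = 306.098 sabins.
Absorption to add: 306.098 − 156.783 = 149.315 sabins.
Net gain per m^2: Δα = 0.81 − 0.02 = 0.79.
Area = ΔA/Δα = 149.315/0.79 = 189.0 m^2.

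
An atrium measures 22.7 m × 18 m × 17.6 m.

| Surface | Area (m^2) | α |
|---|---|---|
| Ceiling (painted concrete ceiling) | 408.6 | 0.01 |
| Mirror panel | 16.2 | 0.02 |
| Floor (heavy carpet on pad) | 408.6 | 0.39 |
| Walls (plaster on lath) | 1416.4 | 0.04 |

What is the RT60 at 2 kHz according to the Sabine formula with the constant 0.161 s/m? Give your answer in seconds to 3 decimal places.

5.253 s

A = Σ Sᵢαᵢ = 408.6*0.01 + 16.2*0.02 + 408.6*0.39 + 1416.4*0.04 = 220.420 sabins.
V = 22.7·18·17.6 = 7191.36 m³.
RT60 = 0.161 · V / A = 0.161 × 7191.36 / 220.420 = 5.253 s.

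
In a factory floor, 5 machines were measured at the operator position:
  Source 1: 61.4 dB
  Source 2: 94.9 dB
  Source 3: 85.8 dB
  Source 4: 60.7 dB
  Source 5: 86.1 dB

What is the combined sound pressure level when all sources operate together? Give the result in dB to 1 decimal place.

95.9 dB

Sum in the linear (power) domain: Σ 10^(Lᵢ/10) = 10^(61.4/10) + 10^(94.9/10) + 10^(85.8/10) + 10^(60.7/10) + 10^(86.1/10) = 3.88e+09.
Back to dB: 10·log₁₀ Σ = 95.9 dB.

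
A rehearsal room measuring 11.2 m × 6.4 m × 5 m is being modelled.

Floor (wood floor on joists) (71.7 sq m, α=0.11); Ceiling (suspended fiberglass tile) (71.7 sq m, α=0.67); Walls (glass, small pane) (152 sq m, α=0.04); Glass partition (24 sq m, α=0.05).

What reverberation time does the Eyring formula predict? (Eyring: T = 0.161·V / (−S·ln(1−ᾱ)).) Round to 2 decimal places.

0.82 seconds

Total surface area S = 71.7 + 71.7 + 152 + 24 = 319.4 sq m.
Σ(Sᵢαᵢ) = 71.7·0.11 + 71.7·0.67 + 152·0.04 + 24·0.05 = 63.206.
ᾱ = 63.206 / 319.4 = 0.1979.
Eyring denominator: −S ln(1−ᾱ) = 70.435.
V = 11.2 × 6.4 × 5 = 358.4 m³.
T = 0.161·V/[−S·ln(1−ᾱ)] = 0.161·358.4/70.435 = 0.82 s.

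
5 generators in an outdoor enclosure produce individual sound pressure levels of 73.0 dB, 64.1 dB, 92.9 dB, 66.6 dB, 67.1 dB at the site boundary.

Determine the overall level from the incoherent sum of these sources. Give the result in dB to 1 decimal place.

93.0 dB

Converting to relative power and adding: 10^(73.0/10) + 10^(64.1/10) + 10^(92.9/10) + 10^(66.6/10) + 10^(67.1/10) = 1.982e+09.
Back to dB: 10·log₁₀ Σ = 93.0 dB.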